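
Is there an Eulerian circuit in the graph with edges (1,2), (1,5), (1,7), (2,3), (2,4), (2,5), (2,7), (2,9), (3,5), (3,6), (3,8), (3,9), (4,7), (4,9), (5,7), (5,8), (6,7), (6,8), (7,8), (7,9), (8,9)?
No (8 vertices have odd degree: {1, 3, 4, 5, 6, 7, 8, 9}; Eulerian circuit requires 0)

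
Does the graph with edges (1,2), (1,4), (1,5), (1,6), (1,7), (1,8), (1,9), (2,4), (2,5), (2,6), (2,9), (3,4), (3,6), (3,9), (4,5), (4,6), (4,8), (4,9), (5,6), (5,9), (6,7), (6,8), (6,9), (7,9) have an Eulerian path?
No (8 vertices have odd degree: {1, 2, 3, 4, 5, 7, 8, 9}; Eulerian path requires 0 or 2)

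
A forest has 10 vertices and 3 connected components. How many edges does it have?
7 (Each of the 3 component trees on V_i vertices has V_i - 1 edges; summing gives V - C = 10 - 3 = 7)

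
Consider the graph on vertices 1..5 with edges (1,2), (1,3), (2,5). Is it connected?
No, it has 2 components: {1, 2, 3, 5}, {4}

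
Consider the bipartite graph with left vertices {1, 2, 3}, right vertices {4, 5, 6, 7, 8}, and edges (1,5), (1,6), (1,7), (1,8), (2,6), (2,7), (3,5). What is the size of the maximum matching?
3 (matching: (1,8), (2,7), (3,5); upper bound min(|L|,|R|) = min(3,5) = 3)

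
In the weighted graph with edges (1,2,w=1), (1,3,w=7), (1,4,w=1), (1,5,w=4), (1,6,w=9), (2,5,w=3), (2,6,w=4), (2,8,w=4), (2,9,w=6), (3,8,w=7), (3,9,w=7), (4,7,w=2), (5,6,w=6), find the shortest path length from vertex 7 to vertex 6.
8 (path: 7 -> 4 -> 1 -> 2 -> 6; weights 2 + 1 + 1 + 4 = 8)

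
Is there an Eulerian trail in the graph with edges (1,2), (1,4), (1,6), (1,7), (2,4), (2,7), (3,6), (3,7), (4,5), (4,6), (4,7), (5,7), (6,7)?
Yes (the graph is connected and exactly 2 vertices have odd degree: {2, 4}; any Eulerian path must start and end at those)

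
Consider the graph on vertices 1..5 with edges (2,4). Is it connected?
No, it has 4 components: {1}, {2, 4}, {3}, {5}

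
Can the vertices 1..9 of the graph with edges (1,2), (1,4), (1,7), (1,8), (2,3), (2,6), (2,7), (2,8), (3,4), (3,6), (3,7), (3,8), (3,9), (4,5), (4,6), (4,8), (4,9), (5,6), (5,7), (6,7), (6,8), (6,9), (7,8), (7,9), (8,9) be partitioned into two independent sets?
No (odd cycle of length 3: 2 -> 1 -> 7 -> 2)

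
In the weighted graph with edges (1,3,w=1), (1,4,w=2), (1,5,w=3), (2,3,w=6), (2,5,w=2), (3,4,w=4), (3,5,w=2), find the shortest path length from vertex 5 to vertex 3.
2 (path: 5 -> 3; weights 2 = 2)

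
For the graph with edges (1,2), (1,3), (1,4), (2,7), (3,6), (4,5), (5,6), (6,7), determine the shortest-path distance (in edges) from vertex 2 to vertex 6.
2 (path: 2 -> 7 -> 6, 2 edges)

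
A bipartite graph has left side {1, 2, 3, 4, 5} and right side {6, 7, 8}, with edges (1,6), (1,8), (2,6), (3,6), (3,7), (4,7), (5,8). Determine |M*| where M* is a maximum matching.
3 (matching: (1,8), (2,6), (3,7); upper bound min(|L|,|R|) = min(5,3) = 3)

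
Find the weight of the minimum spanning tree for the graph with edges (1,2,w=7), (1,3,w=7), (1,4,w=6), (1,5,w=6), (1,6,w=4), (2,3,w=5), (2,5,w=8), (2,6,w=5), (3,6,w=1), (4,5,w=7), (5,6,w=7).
22 (MST edges: (1,4,w=6), (1,5,w=6), (1,6,w=4), (2,3,w=5), (3,6,w=1); sum of weights 6 + 6 + 4 + 5 + 1 = 22)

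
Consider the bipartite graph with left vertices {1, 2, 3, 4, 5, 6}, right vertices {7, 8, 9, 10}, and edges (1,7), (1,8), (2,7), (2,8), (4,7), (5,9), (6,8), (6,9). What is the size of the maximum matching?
3 (matching: (1,8), (2,7), (5,9); upper bound min(|L|,|R|) = min(6,4) = 4)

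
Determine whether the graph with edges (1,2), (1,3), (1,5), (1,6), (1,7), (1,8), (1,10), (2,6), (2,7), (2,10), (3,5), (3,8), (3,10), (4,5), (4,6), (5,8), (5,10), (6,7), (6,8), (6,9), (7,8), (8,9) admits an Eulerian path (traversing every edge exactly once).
Yes (the graph is connected and exactly 2 vertices have odd degree: {1, 5}; any Eulerian path must start and end at those)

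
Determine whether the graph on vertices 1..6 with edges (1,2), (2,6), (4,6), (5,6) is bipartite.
Yes. Partition: {1, 3, 6}, {2, 4, 5}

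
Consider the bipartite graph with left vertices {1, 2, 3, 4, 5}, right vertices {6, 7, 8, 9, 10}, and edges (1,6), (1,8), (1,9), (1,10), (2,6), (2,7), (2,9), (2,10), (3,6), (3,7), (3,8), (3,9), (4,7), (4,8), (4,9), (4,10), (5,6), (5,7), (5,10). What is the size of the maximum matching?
5 (matching: (1,10), (2,9), (3,8), (4,7), (5,6); upper bound min(|L|,|R|) = min(5,5) = 5)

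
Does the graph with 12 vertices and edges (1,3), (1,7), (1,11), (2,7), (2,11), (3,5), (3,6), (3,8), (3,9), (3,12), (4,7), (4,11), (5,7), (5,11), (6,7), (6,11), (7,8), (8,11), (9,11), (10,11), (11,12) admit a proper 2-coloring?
Yes. Partition: {1, 2, 4, 5, 6, 8, 9, 10, 12}, {3, 7, 11}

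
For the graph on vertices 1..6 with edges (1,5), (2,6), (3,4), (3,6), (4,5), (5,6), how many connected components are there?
1 (components: {1, 2, 3, 4, 5, 6})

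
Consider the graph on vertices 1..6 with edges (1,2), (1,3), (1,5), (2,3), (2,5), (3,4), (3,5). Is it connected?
No, it has 2 components: {1, 2, 3, 4, 5}, {6}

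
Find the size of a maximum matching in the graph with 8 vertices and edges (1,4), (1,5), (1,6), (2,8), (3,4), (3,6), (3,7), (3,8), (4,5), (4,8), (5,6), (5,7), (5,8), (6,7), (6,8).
4 (matching: (1,6), (2,8), (3,7), (4,5); upper bound floor(n/2) = floor(8/2) = 4)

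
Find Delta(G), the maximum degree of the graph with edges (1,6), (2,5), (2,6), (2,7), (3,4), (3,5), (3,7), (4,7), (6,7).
4 (attained at vertex 7)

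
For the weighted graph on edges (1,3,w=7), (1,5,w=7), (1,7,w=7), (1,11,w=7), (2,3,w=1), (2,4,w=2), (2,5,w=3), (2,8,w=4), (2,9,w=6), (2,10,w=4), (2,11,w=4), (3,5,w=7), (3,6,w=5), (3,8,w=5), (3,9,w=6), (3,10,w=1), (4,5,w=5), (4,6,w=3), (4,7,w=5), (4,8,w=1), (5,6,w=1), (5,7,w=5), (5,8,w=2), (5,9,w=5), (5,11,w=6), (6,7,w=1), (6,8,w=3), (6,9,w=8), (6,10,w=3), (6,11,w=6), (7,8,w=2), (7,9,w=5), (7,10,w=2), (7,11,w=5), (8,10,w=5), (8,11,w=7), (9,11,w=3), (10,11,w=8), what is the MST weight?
23 (MST edges: (1,3,w=7), (2,3,w=1), (2,4,w=2), (2,11,w=4), (3,10,w=1), (4,8,w=1), (5,6,w=1), (5,8,w=2), (6,7,w=1), (9,11,w=3); sum of weights 7 + 1 + 2 + 4 + 1 + 1 + 1 + 2 + 1 + 3 = 23)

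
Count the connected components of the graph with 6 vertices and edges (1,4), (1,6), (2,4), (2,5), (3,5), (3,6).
1 (components: {1, 2, 3, 4, 5, 6})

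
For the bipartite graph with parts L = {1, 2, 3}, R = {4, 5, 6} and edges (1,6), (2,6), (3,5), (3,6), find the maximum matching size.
2 (matching: (1,6), (3,5); upper bound min(|L|,|R|) = min(3,3) = 3)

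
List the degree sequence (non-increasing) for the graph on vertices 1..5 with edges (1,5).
[1, 1, 0, 0, 0] (degrees: deg(1)=1, deg(2)=0, deg(3)=0, deg(4)=0, deg(5)=1)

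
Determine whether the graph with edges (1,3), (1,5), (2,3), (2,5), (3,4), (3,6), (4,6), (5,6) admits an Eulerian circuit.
No (2 vertices have odd degree: {5, 6}; Eulerian circuit requires 0)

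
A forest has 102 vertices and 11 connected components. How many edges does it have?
91 (Each of the 11 component trees on V_i vertices has V_i - 1 edges; summing gives V - C = 102 - 11 = 91)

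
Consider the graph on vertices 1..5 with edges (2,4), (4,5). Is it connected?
No, it has 3 components: {1}, {2, 4, 5}, {3}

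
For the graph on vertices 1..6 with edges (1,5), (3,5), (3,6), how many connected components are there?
3 (components: {1, 3, 5, 6}, {2}, {4})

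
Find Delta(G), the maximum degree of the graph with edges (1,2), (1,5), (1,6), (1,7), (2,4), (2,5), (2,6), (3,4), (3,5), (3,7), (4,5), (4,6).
4 (attained at vertices 1, 2, 4, 5)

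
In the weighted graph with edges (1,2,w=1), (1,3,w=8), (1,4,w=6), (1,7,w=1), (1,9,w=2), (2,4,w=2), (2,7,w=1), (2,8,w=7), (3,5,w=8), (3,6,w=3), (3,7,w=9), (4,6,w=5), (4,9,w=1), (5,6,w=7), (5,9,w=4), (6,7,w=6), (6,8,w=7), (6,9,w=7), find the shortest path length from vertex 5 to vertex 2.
7 (path: 5 -> 9 -> 1 -> 2; weights 4 + 2 + 1 = 7)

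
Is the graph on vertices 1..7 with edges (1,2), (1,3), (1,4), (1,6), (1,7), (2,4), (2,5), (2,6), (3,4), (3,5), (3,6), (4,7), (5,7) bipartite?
No (odd cycle of length 3: 4 -> 1 -> 2 -> 4)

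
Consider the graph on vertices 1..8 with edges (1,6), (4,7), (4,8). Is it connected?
No, it has 5 components: {1, 6}, {2}, {3}, {4, 7, 8}, {5}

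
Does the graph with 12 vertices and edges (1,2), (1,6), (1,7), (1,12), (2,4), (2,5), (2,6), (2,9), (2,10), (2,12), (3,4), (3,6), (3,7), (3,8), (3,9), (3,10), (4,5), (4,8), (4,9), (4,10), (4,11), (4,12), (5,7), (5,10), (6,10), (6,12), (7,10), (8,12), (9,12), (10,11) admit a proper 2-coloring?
No (odd cycle of length 3: 2 -> 1 -> 6 -> 2)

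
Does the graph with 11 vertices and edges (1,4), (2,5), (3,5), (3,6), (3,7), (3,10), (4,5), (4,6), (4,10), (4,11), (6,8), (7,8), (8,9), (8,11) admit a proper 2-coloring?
Yes. Partition: {1, 5, 6, 7, 9, 10, 11}, {2, 3, 4, 8}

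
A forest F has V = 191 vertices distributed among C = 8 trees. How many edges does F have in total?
183 (Each of the 8 component trees on V_i vertices has V_i - 1 edges; summing gives V - C = 191 - 8 = 183)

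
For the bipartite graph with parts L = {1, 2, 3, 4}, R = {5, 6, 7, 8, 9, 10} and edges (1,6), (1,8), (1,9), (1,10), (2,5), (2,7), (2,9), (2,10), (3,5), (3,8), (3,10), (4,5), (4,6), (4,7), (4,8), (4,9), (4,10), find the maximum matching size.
4 (matching: (1,10), (2,9), (3,8), (4,7); upper bound min(|L|,|R|) = min(4,6) = 4)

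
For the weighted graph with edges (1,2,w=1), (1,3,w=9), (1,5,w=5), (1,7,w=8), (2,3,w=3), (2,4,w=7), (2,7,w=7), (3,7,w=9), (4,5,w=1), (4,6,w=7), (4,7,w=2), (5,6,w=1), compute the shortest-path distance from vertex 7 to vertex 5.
3 (path: 7 -> 4 -> 5; weights 2 + 1 = 3)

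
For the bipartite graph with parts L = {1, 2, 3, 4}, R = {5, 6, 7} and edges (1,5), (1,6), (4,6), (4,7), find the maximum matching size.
2 (matching: (1,6), (4,7); upper bound min(|L|,|R|) = min(4,3) = 3)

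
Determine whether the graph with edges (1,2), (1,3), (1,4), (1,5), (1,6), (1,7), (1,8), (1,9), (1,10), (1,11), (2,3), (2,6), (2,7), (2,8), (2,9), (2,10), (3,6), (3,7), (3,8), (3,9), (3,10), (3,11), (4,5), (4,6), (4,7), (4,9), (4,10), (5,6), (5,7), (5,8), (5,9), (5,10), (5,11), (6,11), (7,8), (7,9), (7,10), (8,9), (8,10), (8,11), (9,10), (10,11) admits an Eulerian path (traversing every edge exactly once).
Yes (the graph is connected and exactly 2 vertices have odd degree: {2, 10}; any Eulerian path must start and end at those)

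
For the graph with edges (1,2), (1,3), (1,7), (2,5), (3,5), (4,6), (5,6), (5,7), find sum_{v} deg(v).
16 (handshake: sum of degrees = 2|E| = 2 x 8 = 16)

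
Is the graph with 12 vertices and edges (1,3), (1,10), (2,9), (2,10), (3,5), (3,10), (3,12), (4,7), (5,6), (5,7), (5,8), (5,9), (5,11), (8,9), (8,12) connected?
Yes (BFS from 1 visits [1, 3, 10, 5, 12, 2, 6, 7, 8, 9, 11, 4] — all 12 vertices reached)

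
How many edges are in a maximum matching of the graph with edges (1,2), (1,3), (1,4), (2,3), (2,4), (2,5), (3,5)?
2 (matching: (1,4), (2,5); upper bound floor(n/2) = floor(5/2) = 2)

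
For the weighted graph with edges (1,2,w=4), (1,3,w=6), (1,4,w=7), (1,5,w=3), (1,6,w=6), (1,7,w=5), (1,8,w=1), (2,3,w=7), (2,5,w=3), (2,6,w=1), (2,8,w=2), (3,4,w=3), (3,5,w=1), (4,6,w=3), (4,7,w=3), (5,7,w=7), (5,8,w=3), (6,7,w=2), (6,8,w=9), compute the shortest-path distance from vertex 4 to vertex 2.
4 (path: 4 -> 6 -> 2; weights 3 + 1 = 4)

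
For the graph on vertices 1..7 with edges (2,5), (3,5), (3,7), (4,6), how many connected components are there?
3 (components: {1}, {2, 3, 5, 7}, {4, 6})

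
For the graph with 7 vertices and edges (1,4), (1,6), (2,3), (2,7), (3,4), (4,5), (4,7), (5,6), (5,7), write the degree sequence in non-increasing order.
[4, 3, 3, 2, 2, 2, 2] (degrees: deg(1)=2, deg(2)=2, deg(3)=2, deg(4)=4, deg(5)=3, deg(6)=2, deg(7)=3)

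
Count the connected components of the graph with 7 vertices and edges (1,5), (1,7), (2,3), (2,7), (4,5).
2 (components: {1, 2, 3, 4, 5, 7}, {6})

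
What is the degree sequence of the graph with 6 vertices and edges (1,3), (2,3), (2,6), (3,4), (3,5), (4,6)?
[4, 2, 2, 2, 1, 1] (degrees: deg(1)=1, deg(2)=2, deg(3)=4, deg(4)=2, deg(5)=1, deg(6)=2)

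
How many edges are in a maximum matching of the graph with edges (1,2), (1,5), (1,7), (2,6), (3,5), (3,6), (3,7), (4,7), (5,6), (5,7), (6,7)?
3 (matching: (1,5), (2,6), (4,7); upper bound floor(n/2) = floor(7/2) = 3)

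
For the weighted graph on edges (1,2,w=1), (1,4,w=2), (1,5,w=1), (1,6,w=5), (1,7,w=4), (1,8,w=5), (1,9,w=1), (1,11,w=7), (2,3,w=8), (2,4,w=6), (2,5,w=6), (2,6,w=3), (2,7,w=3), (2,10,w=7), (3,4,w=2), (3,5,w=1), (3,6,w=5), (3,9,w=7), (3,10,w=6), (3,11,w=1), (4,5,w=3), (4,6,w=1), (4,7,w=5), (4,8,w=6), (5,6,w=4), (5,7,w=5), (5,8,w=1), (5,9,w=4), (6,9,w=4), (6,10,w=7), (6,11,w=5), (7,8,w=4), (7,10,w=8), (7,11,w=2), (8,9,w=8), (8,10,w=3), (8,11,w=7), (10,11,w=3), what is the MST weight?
14 (MST edges: (1,2,w=1), (1,4,w=2), (1,5,w=1), (1,9,w=1), (3,5,w=1), (3,11,w=1), (4,6,w=1), (5,8,w=1), (7,11,w=2), (8,10,w=3); sum of weights 1 + 2 + 1 + 1 + 1 + 1 + 1 + 1 + 2 + 3 = 14)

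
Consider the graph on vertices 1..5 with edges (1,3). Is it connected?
No, it has 4 components: {1, 3}, {2}, {4}, {5}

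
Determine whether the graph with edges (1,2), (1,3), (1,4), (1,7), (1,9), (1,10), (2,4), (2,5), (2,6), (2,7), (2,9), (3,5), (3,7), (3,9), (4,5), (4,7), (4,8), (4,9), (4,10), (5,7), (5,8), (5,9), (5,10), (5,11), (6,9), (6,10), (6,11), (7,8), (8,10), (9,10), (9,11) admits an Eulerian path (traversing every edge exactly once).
Yes (the graph is connected and exactly 2 vertices have odd degree: {4, 11}; any Eulerian path must start and end at those)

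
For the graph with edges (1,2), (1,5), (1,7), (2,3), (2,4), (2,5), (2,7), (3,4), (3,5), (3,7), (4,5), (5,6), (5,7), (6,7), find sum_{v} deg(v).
28 (handshake: sum of degrees = 2|E| = 2 x 14 = 28)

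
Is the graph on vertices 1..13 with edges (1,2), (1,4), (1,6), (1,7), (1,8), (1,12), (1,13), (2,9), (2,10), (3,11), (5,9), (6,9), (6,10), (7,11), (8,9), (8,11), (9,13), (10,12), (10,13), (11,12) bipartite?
Yes. Partition: {1, 9, 10, 11}, {2, 3, 4, 5, 6, 7, 8, 12, 13}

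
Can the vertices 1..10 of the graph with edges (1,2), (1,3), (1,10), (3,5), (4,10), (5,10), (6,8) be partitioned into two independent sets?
Yes. Partition: {1, 4, 5, 6, 7, 9}, {2, 3, 8, 10}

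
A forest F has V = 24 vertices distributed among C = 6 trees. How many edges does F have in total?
18 (Each of the 6 component trees on V_i vertices has V_i - 1 edges; summing gives V - C = 24 - 6 = 18)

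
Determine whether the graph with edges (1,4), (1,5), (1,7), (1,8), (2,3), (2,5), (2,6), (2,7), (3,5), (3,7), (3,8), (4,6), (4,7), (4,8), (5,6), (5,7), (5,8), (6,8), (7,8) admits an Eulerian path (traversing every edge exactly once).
Yes — and in fact it has an Eulerian circuit (the graph is connected and all 8 vertices have even degree)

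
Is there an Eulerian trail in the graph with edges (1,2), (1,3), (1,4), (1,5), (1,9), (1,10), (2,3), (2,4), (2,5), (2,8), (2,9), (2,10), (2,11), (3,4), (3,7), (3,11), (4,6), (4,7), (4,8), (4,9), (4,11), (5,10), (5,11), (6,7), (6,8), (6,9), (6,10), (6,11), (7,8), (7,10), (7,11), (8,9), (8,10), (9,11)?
Yes (the graph is connected and exactly 2 vertices have odd degree: {3, 11}; any Eulerian path must start and end at those)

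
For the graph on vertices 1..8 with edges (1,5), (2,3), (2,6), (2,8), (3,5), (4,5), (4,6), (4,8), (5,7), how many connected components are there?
1 (components: {1, 2, 3, 4, 5, 6, 7, 8})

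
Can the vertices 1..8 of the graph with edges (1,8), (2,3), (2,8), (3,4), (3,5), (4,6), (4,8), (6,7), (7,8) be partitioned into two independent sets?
Yes. Partition: {1, 2, 4, 5, 7}, {3, 6, 8}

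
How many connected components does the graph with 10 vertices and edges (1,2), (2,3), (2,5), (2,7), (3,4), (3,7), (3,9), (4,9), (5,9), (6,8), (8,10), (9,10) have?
1 (components: {1, 2, 3, 4, 5, 6, 7, 8, 9, 10})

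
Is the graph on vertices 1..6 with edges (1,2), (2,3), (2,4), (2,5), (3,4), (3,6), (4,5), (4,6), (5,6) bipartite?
No (odd cycle of length 3: 3 -> 2 -> 4 -> 3)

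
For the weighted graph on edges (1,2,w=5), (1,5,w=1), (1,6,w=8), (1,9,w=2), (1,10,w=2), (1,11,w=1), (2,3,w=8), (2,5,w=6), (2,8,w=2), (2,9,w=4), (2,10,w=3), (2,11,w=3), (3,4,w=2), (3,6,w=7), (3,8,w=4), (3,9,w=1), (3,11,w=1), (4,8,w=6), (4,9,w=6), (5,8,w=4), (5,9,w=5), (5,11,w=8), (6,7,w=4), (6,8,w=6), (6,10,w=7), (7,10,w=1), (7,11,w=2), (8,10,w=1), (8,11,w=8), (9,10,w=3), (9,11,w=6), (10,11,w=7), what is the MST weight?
16 (MST edges: (1,5,w=1), (1,10,w=2), (1,11,w=1), (2,8,w=2), (3,4,w=2), (3,9,w=1), (3,11,w=1), (6,7,w=4), (7,10,w=1), (8,10,w=1); sum of weights 1 + 2 + 1 + 2 + 2 + 1 + 1 + 4 + 1 + 1 = 16)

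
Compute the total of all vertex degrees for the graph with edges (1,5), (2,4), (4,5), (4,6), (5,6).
10 (handshake: sum of degrees = 2|E| = 2 x 5 = 10)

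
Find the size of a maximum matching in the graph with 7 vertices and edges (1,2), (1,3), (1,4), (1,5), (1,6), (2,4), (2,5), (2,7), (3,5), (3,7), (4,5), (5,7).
3 (matching: (1,6), (2,7), (3,5); upper bound floor(n/2) = floor(7/2) = 3)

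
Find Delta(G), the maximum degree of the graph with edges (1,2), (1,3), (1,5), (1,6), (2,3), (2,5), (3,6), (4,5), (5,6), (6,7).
4 (attained at vertices 1, 5, 6)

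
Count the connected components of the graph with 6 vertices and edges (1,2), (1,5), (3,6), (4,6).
2 (components: {1, 2, 5}, {3, 4, 6})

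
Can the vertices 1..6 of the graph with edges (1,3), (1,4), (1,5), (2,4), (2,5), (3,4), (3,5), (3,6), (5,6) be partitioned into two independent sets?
No (odd cycle of length 3: 3 -> 1 -> 5 -> 3)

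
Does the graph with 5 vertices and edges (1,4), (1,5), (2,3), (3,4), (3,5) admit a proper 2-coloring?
Yes. Partition: {1, 3}, {2, 4, 5}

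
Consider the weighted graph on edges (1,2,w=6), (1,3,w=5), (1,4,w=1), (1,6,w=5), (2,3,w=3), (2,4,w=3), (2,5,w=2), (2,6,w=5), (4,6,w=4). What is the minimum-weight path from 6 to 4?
4 (path: 6 -> 4; weights 4 = 4)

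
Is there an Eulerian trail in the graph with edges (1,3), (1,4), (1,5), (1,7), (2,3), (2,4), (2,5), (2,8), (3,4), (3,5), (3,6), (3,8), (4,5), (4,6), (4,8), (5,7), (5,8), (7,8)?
Yes (the graph is connected and exactly 2 vertices have odd degree: {7, 8}; any Eulerian path must start and end at those)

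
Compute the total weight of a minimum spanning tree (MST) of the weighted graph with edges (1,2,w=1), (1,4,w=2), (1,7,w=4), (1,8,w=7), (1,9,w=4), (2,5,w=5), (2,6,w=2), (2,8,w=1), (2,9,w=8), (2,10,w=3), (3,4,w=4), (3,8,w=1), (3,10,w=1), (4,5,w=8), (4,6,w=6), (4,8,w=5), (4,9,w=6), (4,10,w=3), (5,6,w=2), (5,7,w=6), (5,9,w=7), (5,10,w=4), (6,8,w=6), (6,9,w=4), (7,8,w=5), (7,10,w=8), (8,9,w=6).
18 (MST edges: (1,2,w=1), (1,4,w=2), (1,7,w=4), (1,9,w=4), (2,6,w=2), (2,8,w=1), (3,8,w=1), (3,10,w=1), (5,6,w=2); sum of weights 1 + 2 + 4 + 4 + 2 + 1 + 1 + 1 + 2 = 18)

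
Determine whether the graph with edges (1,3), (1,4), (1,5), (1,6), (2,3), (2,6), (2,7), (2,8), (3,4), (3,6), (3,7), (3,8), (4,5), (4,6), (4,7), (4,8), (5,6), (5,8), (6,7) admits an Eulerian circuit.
Yes (the graph is connected and all 8 vertices have even degree)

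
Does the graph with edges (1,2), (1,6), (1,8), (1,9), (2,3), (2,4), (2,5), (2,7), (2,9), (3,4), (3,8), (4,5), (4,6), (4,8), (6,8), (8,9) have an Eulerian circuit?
No (6 vertices have odd degree: {3, 4, 6, 7, 8, 9}; Eulerian circuit requires 0)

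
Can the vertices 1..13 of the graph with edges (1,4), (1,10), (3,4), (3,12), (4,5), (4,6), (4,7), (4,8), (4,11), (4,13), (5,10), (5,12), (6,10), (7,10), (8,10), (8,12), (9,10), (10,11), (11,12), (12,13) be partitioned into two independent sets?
Yes. Partition: {1, 2, 3, 5, 6, 7, 8, 9, 11, 13}, {4, 10, 12}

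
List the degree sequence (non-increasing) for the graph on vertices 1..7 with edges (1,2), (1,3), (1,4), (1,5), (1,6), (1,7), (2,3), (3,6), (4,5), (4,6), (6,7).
[6, 4, 3, 3, 2, 2, 2] (degrees: deg(1)=6, deg(2)=2, deg(3)=3, deg(4)=3, deg(5)=2, deg(6)=4, deg(7)=2)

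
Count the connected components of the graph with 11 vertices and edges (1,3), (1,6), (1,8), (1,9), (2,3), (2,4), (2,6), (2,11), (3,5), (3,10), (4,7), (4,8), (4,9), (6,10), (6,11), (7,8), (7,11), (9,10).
1 (components: {1, 2, 3, 4, 5, 6, 7, 8, 9, 10, 11})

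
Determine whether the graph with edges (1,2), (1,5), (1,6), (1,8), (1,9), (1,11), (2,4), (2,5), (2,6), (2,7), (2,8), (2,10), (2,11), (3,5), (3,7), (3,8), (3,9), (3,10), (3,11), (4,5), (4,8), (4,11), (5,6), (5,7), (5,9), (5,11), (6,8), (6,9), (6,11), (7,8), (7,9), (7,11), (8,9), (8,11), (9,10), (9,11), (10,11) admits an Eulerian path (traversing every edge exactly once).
Yes — and in fact it has an Eulerian circuit (the graph is connected and all 11 vertices have even degree)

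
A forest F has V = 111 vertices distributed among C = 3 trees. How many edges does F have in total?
108 (Each of the 3 component trees on V_i vertices has V_i - 1 edges; summing gives V - C = 111 - 3 = 108)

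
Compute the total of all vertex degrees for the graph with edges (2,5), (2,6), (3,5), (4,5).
8 (handshake: sum of degrees = 2|E| = 2 x 4 = 8)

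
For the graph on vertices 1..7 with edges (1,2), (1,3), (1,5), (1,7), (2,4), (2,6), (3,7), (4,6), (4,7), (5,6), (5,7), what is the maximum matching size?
3 (matching: (1,3), (2,6), (5,7); upper bound floor(n/2) = floor(7/2) = 3)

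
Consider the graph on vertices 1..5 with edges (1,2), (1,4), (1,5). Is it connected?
No, it has 2 components: {1, 2, 4, 5}, {3}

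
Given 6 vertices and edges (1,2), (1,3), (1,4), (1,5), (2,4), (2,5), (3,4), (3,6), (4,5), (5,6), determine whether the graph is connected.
Yes (BFS from 1 visits [1, 2, 3, 4, 5, 6] — all 6 vertices reached)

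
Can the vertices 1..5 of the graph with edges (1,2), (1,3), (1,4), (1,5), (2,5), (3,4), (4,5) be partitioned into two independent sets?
No (odd cycle of length 3: 2 -> 1 -> 5 -> 2)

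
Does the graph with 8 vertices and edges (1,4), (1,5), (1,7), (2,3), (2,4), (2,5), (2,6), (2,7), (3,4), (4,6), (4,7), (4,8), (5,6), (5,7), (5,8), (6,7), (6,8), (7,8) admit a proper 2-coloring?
No (odd cycle of length 3: 5 -> 1 -> 7 -> 5)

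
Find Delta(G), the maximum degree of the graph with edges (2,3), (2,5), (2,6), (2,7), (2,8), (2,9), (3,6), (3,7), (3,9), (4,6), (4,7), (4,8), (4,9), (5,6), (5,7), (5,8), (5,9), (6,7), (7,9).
6 (attained at vertices 2, 7)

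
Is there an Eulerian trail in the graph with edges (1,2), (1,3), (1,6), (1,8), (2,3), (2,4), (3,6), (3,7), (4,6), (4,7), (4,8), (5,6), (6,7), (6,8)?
No (4 vertices have odd degree: {2, 5, 7, 8}; Eulerian path requires 0 or 2)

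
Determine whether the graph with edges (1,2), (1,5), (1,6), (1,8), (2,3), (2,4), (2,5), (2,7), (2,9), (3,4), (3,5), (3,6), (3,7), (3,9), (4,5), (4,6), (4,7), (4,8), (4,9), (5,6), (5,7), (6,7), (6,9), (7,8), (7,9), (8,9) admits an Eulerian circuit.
No (2 vertices have odd degree: {4, 7}; Eulerian circuit requires 0)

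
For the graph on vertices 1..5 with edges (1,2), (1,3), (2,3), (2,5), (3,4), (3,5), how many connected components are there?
1 (components: {1, 2, 3, 4, 5})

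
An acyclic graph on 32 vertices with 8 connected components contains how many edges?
24 (Each of the 8 component trees on V_i vertices has V_i - 1 edges; summing gives V - C = 32 - 8 = 24)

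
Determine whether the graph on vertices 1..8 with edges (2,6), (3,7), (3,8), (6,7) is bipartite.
Yes. Partition: {1, 2, 4, 5, 7, 8}, {3, 6}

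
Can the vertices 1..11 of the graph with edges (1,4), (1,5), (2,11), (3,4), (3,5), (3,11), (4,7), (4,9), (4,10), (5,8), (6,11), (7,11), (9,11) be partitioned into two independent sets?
Yes. Partition: {1, 2, 3, 6, 7, 8, 9, 10}, {4, 5, 11}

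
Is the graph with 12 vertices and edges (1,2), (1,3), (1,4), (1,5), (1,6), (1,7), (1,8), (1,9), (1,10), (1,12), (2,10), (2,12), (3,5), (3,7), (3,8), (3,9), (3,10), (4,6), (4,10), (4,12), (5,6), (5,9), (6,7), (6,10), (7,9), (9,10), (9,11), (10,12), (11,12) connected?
Yes (BFS from 1 visits [1, 2, 3, 4, 5, 6, 7, 8, 9, 10, 12, 11] — all 12 vertices reached)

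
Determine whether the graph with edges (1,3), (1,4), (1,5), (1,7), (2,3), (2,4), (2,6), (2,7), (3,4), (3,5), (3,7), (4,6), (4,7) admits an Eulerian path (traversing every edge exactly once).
Yes (the graph is connected and exactly 2 vertices have odd degree: {3, 4}; any Eulerian path must start and end at those)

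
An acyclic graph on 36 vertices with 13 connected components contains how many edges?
23 (Each of the 13 component trees on V_i vertices has V_i - 1 edges; summing gives V - C = 36 - 13 = 23)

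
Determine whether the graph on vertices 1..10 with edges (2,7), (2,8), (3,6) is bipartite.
Yes. Partition: {1, 2, 3, 4, 5, 9, 10}, {6, 7, 8}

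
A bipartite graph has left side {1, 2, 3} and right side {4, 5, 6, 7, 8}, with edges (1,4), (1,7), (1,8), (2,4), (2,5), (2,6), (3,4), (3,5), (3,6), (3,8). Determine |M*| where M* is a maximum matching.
3 (matching: (1,7), (2,6), (3,8); upper bound min(|L|,|R|) = min(3,5) = 3)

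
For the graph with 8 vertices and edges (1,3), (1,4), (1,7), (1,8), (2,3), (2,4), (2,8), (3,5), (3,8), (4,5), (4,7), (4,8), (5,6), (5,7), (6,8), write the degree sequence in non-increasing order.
[5, 5, 4, 4, 4, 3, 3, 2] (degrees: deg(1)=4, deg(2)=3, deg(3)=4, deg(4)=5, deg(5)=4, deg(6)=2, deg(7)=3, deg(8)=5)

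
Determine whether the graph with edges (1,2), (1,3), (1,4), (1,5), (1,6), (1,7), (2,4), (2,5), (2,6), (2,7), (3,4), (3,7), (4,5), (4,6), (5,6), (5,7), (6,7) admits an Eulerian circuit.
No (6 vertices have odd degree: {2, 3, 4, 5, 6, 7}; Eulerian circuit requires 0)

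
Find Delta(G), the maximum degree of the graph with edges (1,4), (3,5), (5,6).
2 (attained at vertex 5)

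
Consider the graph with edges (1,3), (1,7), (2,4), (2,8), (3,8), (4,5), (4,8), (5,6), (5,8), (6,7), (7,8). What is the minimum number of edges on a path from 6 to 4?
2 (path: 6 -> 5 -> 4, 2 edges)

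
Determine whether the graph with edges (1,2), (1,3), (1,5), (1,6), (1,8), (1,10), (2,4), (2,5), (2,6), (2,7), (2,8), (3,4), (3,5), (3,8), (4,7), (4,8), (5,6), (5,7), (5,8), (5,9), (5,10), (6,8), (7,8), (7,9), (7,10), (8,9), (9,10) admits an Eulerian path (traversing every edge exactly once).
Yes — and in fact it has an Eulerian circuit (the graph is connected and all 10 vertices have even degree)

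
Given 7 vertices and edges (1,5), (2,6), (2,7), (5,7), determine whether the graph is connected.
No, it has 3 components: {1, 2, 5, 6, 7}, {3}, {4}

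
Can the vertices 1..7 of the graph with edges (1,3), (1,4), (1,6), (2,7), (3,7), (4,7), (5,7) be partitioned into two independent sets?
Yes. Partition: {1, 7}, {2, 3, 4, 5, 6}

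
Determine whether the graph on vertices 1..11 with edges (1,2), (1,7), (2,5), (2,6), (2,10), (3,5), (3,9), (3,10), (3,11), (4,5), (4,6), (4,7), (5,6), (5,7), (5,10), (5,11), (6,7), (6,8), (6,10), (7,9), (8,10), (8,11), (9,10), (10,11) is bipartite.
No (odd cycle of length 3: 5 -> 2 -> 10 -> 5)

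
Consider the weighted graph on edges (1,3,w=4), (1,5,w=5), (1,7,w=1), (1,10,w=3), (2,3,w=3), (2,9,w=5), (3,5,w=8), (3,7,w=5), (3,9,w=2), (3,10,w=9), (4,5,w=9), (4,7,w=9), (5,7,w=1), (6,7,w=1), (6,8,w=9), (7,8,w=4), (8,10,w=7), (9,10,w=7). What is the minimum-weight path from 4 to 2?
17 (path: 4 -> 7 -> 3 -> 2; weights 9 + 5 + 3 = 17)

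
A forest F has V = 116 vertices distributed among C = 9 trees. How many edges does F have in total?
107 (Each of the 9 component trees on V_i vertices has V_i - 1 edges; summing gives V - C = 116 - 9 = 107)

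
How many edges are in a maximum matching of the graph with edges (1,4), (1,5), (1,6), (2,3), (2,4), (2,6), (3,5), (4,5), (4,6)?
3 (matching: (1,6), (2,4), (3,5); upper bound floor(n/2) = floor(6/2) = 3)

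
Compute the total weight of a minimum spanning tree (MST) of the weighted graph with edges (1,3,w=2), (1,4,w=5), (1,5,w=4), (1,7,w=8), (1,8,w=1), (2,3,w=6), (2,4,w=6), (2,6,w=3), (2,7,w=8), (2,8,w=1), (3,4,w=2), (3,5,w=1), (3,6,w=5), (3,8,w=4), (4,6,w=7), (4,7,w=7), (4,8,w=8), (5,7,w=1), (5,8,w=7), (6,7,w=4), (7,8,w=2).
11 (MST edges: (1,3,w=2), (1,8,w=1), (2,6,w=3), (2,8,w=1), (3,4,w=2), (3,5,w=1), (5,7,w=1); sum of weights 2 + 1 + 3 + 1 + 2 + 1 + 1 = 11)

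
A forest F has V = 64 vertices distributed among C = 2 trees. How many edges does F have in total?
62 (Each of the 2 component trees on V_i vertices has V_i - 1 edges; summing gives V - C = 64 - 2 = 62)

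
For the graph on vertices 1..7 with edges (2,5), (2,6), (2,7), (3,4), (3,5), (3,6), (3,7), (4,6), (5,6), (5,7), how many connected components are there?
2 (components: {1}, {2, 3, 4, 5, 6, 7})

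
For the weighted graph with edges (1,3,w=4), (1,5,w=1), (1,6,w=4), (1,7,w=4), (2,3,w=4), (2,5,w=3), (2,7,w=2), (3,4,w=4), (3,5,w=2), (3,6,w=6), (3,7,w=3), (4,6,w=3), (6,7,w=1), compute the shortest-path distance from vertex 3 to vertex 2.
4 (path: 3 -> 2; weights 4 = 4)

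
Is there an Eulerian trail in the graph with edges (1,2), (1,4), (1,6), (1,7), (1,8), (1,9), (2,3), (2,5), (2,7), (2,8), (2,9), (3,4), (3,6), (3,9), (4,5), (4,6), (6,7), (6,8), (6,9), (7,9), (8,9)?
Yes — and in fact it has an Eulerian circuit (the graph is connected and all 9 vertices have even degree)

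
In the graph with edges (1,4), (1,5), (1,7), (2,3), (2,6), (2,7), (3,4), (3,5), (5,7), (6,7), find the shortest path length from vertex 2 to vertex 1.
2 (path: 2 -> 7 -> 1, 2 edges)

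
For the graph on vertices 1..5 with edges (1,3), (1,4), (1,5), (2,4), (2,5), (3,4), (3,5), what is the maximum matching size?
2 (matching: (2,4), (3,5); upper bound floor(n/2) = floor(5/2) = 2)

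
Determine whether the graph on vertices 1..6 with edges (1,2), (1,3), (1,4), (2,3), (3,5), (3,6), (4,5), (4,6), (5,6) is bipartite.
No (odd cycle of length 3: 2 -> 1 -> 3 -> 2)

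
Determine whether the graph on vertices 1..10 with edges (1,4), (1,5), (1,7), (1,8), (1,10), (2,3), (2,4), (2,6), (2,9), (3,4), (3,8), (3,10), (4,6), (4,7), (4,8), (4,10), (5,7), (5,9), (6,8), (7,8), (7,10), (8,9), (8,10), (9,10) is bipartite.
No (odd cycle of length 3: 8 -> 1 -> 10 -> 8)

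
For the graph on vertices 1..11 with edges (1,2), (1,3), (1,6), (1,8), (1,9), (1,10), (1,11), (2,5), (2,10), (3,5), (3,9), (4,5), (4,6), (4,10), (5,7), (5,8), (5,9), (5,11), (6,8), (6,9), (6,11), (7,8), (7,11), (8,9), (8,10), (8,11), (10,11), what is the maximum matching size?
5 (matching: (1,11), (2,10), (3,9), (4,5), (7,8); upper bound floor(n/2) = floor(11/2) = 5)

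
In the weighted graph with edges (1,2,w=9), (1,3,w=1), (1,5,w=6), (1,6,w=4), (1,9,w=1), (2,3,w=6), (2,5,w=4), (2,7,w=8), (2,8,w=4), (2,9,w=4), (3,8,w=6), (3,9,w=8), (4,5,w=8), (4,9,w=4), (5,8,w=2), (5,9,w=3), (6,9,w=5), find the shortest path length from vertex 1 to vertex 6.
4 (path: 1 -> 6; weights 4 = 4)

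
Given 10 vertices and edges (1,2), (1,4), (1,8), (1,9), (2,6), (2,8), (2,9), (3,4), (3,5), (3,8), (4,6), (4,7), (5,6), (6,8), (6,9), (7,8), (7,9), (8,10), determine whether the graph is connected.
Yes (BFS from 1 visits [1, 2, 4, 8, 9, 6, 3, 7, 10, 5] — all 10 vertices reached)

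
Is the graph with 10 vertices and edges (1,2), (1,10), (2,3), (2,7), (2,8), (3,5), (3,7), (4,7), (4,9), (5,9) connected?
No, it has 2 components: {1, 2, 3, 4, 5, 7, 8, 9, 10}, {6}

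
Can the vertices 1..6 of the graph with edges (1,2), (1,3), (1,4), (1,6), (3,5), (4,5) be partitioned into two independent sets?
Yes. Partition: {1, 5}, {2, 3, 4, 6}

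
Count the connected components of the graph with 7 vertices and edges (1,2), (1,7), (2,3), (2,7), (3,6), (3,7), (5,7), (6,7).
2 (components: {1, 2, 3, 5, 6, 7}, {4})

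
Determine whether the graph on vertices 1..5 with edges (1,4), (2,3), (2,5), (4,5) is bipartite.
Yes. Partition: {1, 3, 5}, {2, 4}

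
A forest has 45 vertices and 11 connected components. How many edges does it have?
34 (Each of the 11 component trees on V_i vertices has V_i - 1 edges; summing gives V - C = 45 - 11 = 34)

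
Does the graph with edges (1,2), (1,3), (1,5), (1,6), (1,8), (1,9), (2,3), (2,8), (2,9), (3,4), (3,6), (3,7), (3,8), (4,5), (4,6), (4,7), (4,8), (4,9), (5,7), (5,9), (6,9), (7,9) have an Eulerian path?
Yes — and in fact it has an Eulerian circuit (the graph is connected and all 9 vertices have even degree)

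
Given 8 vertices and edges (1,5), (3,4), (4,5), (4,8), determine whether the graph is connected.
No, it has 4 components: {1, 3, 4, 5, 8}, {2}, {6}, {7}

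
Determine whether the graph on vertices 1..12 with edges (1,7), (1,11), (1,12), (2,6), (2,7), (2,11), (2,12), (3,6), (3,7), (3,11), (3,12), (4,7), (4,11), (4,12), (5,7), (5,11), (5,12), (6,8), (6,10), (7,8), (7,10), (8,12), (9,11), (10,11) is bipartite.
Yes. Partition: {1, 2, 3, 4, 5, 8, 9, 10}, {6, 7, 11, 12}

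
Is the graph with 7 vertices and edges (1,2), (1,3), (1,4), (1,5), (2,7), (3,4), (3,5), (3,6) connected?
Yes (BFS from 1 visits [1, 2, 3, 4, 5, 7, 6] — all 7 vertices reached)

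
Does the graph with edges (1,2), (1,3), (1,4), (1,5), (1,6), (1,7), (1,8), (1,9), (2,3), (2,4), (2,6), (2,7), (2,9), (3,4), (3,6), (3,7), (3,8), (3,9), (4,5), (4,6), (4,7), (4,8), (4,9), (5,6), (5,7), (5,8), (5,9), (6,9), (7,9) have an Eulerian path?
Yes (the graph is connected and exactly 2 vertices have odd degree: {3, 9}; any Eulerian path must start and end at those)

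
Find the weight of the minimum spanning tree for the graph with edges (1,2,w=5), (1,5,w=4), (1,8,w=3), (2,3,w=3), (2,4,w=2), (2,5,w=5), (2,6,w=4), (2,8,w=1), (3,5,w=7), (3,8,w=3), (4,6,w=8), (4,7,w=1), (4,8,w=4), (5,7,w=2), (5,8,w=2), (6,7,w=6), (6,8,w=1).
13 (MST edges: (1,8,w=3), (2,3,w=3), (2,4,w=2), (2,8,w=1), (4,7,w=1), (5,7,w=2), (6,8,w=1); sum of weights 3 + 3 + 2 + 1 + 1 + 2 + 1 = 13)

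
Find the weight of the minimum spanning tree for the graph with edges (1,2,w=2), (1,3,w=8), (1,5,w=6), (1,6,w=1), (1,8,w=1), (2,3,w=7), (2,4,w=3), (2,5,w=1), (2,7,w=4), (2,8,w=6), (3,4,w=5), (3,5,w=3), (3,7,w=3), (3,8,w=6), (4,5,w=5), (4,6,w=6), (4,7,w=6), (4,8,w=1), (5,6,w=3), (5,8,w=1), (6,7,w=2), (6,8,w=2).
10 (MST edges: (1,6,w=1), (1,8,w=1), (2,5,w=1), (3,5,w=3), (4,8,w=1), (5,8,w=1), (6,7,w=2); sum of weights 1 + 1 + 1 + 3 + 1 + 1 + 2 = 10)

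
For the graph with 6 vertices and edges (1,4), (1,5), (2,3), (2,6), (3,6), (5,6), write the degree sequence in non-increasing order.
[3, 2, 2, 2, 2, 1] (degrees: deg(1)=2, deg(2)=2, deg(3)=2, deg(4)=1, deg(5)=2, deg(6)=3)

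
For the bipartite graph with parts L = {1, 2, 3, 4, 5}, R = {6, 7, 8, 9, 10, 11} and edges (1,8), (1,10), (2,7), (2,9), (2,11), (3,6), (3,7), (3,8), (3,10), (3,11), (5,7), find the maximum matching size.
4 (matching: (1,10), (2,9), (3,11), (5,7); upper bound min(|L|,|R|) = min(5,6) = 5)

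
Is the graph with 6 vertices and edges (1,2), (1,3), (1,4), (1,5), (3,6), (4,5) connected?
Yes (BFS from 1 visits [1, 2, 3, 4, 5, 6] — all 6 vertices reached)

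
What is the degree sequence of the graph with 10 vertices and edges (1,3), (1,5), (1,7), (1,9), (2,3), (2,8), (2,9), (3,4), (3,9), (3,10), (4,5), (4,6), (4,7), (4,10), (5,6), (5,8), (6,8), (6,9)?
[5, 5, 4, 4, 4, 4, 3, 3, 2, 2] (degrees: deg(1)=4, deg(2)=3, deg(3)=5, deg(4)=5, deg(5)=4, deg(6)=4, deg(7)=2, deg(8)=3, deg(9)=4, deg(10)=2)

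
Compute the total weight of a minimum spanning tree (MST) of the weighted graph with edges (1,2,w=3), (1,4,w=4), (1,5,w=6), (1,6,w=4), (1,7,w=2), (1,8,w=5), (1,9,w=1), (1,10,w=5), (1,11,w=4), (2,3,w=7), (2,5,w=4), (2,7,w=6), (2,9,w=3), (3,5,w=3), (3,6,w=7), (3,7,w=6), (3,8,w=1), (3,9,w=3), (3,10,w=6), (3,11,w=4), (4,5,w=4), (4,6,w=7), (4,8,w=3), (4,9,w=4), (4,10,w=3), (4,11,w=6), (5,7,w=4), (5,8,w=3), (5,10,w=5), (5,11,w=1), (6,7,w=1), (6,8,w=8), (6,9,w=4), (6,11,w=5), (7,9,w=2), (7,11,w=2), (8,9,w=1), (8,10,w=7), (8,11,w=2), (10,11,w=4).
18 (MST edges: (1,2,w=3), (1,7,w=2), (1,9,w=1), (3,8,w=1), (4,8,w=3), (4,10,w=3), (5,11,w=1), (6,7,w=1), (7,11,w=2), (8,9,w=1); sum of weights 3 + 2 + 1 + 1 + 3 + 3 + 1 + 1 + 2 + 1 = 18)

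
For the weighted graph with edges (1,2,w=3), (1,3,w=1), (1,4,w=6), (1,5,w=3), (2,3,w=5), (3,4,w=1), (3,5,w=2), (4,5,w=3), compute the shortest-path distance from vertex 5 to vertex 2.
6 (path: 5 -> 1 -> 2; weights 3 + 3 = 6)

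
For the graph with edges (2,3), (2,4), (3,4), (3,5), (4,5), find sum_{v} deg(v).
10 (handshake: sum of degrees = 2|E| = 2 x 5 = 10)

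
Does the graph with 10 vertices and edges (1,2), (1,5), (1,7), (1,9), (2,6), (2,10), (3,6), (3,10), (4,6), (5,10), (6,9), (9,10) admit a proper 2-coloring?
Yes. Partition: {1, 6, 8, 10}, {2, 3, 4, 5, 7, 9}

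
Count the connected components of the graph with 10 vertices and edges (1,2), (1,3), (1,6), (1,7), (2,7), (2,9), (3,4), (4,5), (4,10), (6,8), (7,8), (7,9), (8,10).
1 (components: {1, 2, 3, 4, 5, 6, 7, 8, 9, 10})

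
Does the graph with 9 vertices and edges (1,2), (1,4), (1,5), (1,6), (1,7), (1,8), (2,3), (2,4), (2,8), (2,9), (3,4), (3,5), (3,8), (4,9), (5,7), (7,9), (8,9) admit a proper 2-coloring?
No (odd cycle of length 3: 7 -> 1 -> 5 -> 7)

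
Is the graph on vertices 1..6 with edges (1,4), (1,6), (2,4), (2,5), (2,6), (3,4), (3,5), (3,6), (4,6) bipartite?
No (odd cycle of length 3: 4 -> 1 -> 6 -> 4)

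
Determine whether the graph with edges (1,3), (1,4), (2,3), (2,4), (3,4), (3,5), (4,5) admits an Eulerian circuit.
Yes (the graph is connected and all 5 vertices have even degree)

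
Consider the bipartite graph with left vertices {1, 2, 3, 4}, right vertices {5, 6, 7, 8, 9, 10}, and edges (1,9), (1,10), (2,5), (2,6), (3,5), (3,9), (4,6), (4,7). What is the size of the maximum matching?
4 (matching: (1,10), (2,6), (3,9), (4,7); upper bound min(|L|,|R|) = min(4,6) = 4)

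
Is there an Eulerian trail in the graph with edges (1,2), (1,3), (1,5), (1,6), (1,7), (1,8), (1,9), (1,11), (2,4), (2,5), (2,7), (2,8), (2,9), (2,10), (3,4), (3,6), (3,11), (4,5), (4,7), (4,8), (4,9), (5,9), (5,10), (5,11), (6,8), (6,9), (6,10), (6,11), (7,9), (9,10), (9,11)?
Yes (the graph is connected and exactly 2 vertices have odd degree: {2, 11}; any Eulerian path must start and end at those)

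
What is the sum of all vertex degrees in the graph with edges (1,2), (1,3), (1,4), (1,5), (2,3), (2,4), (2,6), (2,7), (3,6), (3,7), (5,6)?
22 (handshake: sum of degrees = 2|E| = 2 x 11 = 22)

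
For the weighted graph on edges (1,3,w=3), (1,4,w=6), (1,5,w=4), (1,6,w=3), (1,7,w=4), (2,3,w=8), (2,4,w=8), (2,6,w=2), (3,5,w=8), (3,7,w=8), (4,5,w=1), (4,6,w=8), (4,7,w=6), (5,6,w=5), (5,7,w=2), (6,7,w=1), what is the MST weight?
12 (MST edges: (1,3,w=3), (1,6,w=3), (2,6,w=2), (4,5,w=1), (5,7,w=2), (6,7,w=1); sum of weights 3 + 3 + 2 + 1 + 2 + 1 = 12)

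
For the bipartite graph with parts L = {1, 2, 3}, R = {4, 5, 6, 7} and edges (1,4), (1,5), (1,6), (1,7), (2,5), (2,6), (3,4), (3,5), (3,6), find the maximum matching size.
3 (matching: (1,7), (2,6), (3,5); upper bound min(|L|,|R|) = min(3,4) = 3)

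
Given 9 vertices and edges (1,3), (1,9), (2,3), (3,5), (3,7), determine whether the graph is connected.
No, it has 4 components: {1, 2, 3, 5, 7, 9}, {4}, {6}, {8}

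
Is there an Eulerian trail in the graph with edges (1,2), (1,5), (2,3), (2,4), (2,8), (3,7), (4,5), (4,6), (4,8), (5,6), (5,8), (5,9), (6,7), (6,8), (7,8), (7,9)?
Yes (the graph is connected and exactly 2 vertices have odd degree: {5, 8}; any Eulerian path must start and end at those)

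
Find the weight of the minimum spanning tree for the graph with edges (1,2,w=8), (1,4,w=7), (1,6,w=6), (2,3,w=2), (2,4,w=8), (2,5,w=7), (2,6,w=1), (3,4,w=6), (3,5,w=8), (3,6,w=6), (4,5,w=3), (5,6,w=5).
17 (MST edges: (1,6,w=6), (2,3,w=2), (2,6,w=1), (4,5,w=3), (5,6,w=5); sum of weights 6 + 2 + 1 + 3 + 5 = 17)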